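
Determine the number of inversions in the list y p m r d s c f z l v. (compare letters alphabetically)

Element-by-element contributions:
y → p, m, r, d, s, c, f, l, v → 9
p → m, d, c, f, l → 5
m → d, c, f, l → 4
r → d, c, f, l → 4
d → c → 1
s → c, f, l → 3
c → none → 0
f → none → 0
z → l, v → 2
l → none → 0
v → none → 0
Sum: 9 + 5 + 4 + 4 + 1 + 3 + 0 + 0 + 2 + 0 + 0 = 28

There are 28 inversions.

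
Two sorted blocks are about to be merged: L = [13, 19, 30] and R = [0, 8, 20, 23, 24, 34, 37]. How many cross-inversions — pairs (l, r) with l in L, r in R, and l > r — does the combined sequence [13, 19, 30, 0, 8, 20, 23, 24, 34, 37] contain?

Count, for every r in R, how many entries of L exceed r:
r = 0: 13, 19, 30 → 3
r = 8: 13, 19, 30 → 3
r = 20: 30 → 1
r = 23: 30 → 1
r = 24: 30 → 1
r = 34: none → 0
r = 37: none → 0
Cross-inversions: 3 + 3 + 1 + 1 + 1 + 0 + 0 = 9

9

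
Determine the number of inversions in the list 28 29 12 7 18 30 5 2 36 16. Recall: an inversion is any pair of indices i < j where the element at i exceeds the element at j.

Out-of-order pairs: 25

For each element, count later entries that are smaller:
28 → 12, 7, 18, 5, 2, 16 → 6
29 → 12, 7, 18, 5, 2, 16 → 6
12 → 7, 5, 2 → 3
7 → 5, 2 → 2
18 → 5, 2, 16 → 3
30 → 5, 2, 16 → 3
5 → 2 → 1
2 → none → 0
36 → 16 → 1
16 → none → 0
Sum: 6 + 6 + 3 + 2 + 3 + 3 + 1 + 0 + 1 + 0 = 25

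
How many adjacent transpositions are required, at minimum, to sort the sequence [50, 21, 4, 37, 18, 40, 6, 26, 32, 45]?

20 swaps

Each adjacent swap fixes exactly one inversion, so the minimum swap count equals the number of inversions.
Count inversions — for each element, later elements that are smaller:
50: 21, 4, 37, 18, 40, 6, 26, 32, 45 → 9
21: 4, 18, 6 → 3
4: none → 0
37: 18, 6, 26, 32 → 4
18: 6 → 1
40: 6, 26, 32 → 3
6: none → 0
26: none → 0
32: none → 0
45: none → 0
Total inversions: 9 + 3 + 0 + 4 + 1 + 3 + 0 + 0 + 0 + 0 = 20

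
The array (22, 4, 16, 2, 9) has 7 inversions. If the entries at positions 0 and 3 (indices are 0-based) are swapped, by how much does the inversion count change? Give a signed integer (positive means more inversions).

Positions 0 and 3 hold 22 and 2; after swapping, the array is [2, 4, 16, 22, 9].
Sweep left to right; for each value list the smaller values that follow it:
2: 0
4: 0
16: 1
22: 1
9: 0
Sum: 0 + 0 + 1 + 1 + 0 = 2
Change: 2 − 7 = -5

-5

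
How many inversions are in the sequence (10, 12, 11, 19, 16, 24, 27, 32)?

2 out-of-order pairs

Count, for each position, how many later elements it exceeds:
10: 0
12: 1
11: 0
19: 1
16: 0
24: 0
27: 0
32: 0
Sum: 0 + 1 + 0 + 1 + 0 + 0 + 0 + 0 = 2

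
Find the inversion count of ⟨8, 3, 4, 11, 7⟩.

4 inversions

For each element, count later entries that are smaller:
8: 3
3: 0
4: 0
11: 1
7: 0
Sum: 3 + 0 + 0 + 1 + 0 = 4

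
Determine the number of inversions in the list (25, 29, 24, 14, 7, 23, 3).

18

Sweep left to right; for each value list the smaller values that follow it:
25 → 24, 14, 7, 23, 3 → 5
29 → 24, 14, 7, 23, 3 → 5
24 → 14, 7, 23, 3 → 4
14 → 7, 3 → 2
7 → 3 → 1
23 → 3 → 1
3 → none → 0
Sum: 5 + 5 + 4 + 2 + 1 + 1 + 0 = 18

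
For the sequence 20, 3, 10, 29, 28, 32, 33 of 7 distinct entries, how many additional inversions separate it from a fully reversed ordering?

18

Maximum inversions for 7 distinct elements is C(7, 2) = 7·6/2 = 21.
Current inversions — for each element, count later smaller elements:
20: 2
3: 0
10: 0
29: 1
28: 0
32: 0
33: 0
Current total: 2 + 0 + 0 + 1 + 0 + 0 + 0 = 3
Shortfall: 21 − 3 = 18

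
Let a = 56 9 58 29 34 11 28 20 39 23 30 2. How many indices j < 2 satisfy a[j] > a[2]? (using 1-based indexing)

1

The element at index 2 is 9.
Elements before it: 56
Those larger than 9: 56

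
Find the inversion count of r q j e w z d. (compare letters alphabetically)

Inversion pairs (indices are 0-based):
(0,1): r > q
(0,2): r > j
(0,3): r > e
(0,6): r > d
(1,2): q > j
(1,3): q > e
(1,6): q > d
(2,3): j > e
(2,6): j > d
(3,6): e > d
(4,6): w > d
(5,6): z > d
That's 12 pairs.

12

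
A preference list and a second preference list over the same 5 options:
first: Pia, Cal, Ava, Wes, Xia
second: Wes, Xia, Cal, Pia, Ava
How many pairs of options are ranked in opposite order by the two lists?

7

Assign each item its position (1..5) in the first ordering, then rewrite the second ordering as that position sequence:
positions: Pia→1, Cal→2, Ava→3, Wes→4, Xia→5
second ordering as positions: [4, 5, 2, 1, 3]
Discordant pairs = inversions in this position sequence.
4: 2, 1, 3 → 3
5: 2, 1, 3 → 3
2: 1 → 1
1: 0
3: 0
Total: 3 + 3 + 1 + 0 + 0 = 7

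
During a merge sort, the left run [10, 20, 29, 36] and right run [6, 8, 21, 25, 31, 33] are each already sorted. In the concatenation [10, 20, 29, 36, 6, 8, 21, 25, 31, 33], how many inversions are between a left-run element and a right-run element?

14 cross-inversions

Count, for every r in R, how many entries of L exceed r:
r = 6: 10, 20, 29, 36 → 4
r = 8: 10, 20, 29, 36 → 4
r = 21: 29, 36 → 2
r = 25: 29, 36 → 2
r = 31: 36 → 1
r = 33: 36 → 1
Cross-inversions: 4 + 4 + 2 + 2 + 1 + 1 = 14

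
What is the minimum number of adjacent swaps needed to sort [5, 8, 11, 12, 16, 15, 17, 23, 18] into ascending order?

2

Minimum adjacent swaps = number of inversions (each swap of adjacent out-of-order elements removes one inversion and no swap can remove more).
Count inversions — for each element, later elements that are smaller:
5: none → 0
8: none → 0
11: none → 0
12: none → 0
16: 15 → 1
15: none → 0
17: none → 0
23: 18 → 1
18: none → 0
Total inversions: 0 + 0 + 0 + 0 + 1 + 0 + 0 + 1 + 0 = 2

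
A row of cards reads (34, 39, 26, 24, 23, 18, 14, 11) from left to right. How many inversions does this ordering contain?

Sweep left to right; for each value list the smaller values that follow it:
34: 6
39: 6
26: 5
24: 4
23: 3
18: 2
14: 1
11: 0
Sum: 6 + 6 + 5 + 4 + 3 + 2 + 1 + 0 = 27

Out-of-order pairs: 27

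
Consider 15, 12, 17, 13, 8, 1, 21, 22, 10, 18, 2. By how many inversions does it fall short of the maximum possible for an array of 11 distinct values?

26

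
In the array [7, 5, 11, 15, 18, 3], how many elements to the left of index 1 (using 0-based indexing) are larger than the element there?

The element at index 1 is 5.
Elements before it: 7
Those larger than 5: 7

1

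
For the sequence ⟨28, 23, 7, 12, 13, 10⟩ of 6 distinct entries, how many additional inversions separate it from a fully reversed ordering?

Maximum inversions for 6 distinct elements is C(6, 2) = 6·5/2 = 15.
Current inversions — for each element, count later smaller elements:
28: 5
23: 4
7: 0
12: 1
13: 1
10: 0
Current total: 5 + 4 + 0 + 1 + 1 + 0 = 11
Shortfall: 15 − 11 = 4

4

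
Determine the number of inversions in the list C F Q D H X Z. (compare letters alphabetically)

3

For each element, count later entries that are smaller:
C → none → 0
F → D → 1
Q → D, H → 2
D → none → 0
H → none → 0
X → none → 0
Z → none → 0
Sum: 0 + 1 + 2 + 0 + 0 + 0 + 0 = 3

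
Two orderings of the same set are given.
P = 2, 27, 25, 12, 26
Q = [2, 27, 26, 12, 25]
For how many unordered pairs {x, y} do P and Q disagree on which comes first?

3

Assign each item its position (1..5) in the first ordering, then rewrite the second ordering as that position sequence:
positions: 2→1, 27→2, 25→3, 12→4, 26→5
second ordering as positions: [1, 2, 5, 4, 3]
Discordant pairs = inversions in this position sequence.
1: 0
2: 0
5: 4, 3 → 2
4: 3 → 1
3: 0
Total: 0 + 0 + 2 + 1 + 0 = 3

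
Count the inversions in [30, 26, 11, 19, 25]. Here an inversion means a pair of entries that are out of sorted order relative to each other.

There are 7 inversions.

Inversion pairs (indices are 1-based):
(1,2): 30 > 26
(1,3): 30 > 11
(1,4): 30 > 19
(1,5): 30 > 25
(2,3): 26 > 11
(2,4): 26 > 19
(2,5): 26 > 25
That's 7 pairs.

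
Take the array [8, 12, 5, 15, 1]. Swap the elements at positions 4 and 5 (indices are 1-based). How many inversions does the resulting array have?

5

Positions 4 and 5 hold 15 and 1; after swapping, the array is [8, 12, 5, 1, 15].
Sweep left to right; for each value list the smaller values that follow it:
8 → 5, 1 → 2
12 → 5, 1 → 2
5 → 1 → 1
1 → none → 0
15 → none → 0
Sum: 2 + 2 + 1 + 0 + 0 = 5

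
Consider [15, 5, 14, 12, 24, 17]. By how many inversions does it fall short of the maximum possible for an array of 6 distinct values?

Maximum inversions for 6 distinct elements is C(6, 2) = 6·5/2 = 15.
Current inversions — for each element, count later smaller elements:
15: 3
5: 0
14: 1
12: 0
24: 1
17: 0
Current total: 3 + 0 + 1 + 0 + 1 + 0 = 5
Shortfall: 15 − 5 = 10

10 inversions short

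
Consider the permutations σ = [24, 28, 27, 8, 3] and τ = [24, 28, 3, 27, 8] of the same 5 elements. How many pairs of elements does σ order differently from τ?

Assign each item its position (1..5) in the first ordering, then rewrite the second ordering as that position sequence:
positions: 24→1, 28→2, 27→3, 8→4, 3→5
second ordering as positions: [1, 2, 5, 3, 4]
Discordant pairs = inversions in this position sequence.
1: 0
2: 0
5: 3, 4 → 2
3: 0
4: 0
Total: 0 + 0 + 2 + 0 + 0 = 2

There are 2 discordant pairs.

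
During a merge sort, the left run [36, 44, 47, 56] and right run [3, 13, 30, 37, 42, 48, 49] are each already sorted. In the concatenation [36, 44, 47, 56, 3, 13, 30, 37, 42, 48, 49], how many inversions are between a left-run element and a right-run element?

20 cross-inversions

Count, for every r in R, how many entries of L exceed r:
r = 3: 36, 44, 47, 56 → 4
r = 13: 36, 44, 47, 56 → 4
r = 30: 36, 44, 47, 56 → 4
r = 37: 44, 47, 56 → 3
r = 42: 44, 47, 56 → 3
r = 48: 56 → 1
r = 49: 56 → 1
Cross-inversions: 4 + 4 + 4 + 3 + 3 + 1 + 1 = 20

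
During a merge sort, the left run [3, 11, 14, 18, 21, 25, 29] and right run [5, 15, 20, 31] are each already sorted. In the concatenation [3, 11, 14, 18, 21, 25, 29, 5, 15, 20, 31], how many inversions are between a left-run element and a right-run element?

13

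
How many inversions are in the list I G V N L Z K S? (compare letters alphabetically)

Sweep left to right; for each value list the smaller values that follow it:
I: 1
G: 0
V: 4
N: 2
L: 1
Z: 2
K: 0
S: 0
Sum: 1 + 0 + 4 + 2 + 1 + 2 + 0 + 0 = 10

Out-of-order pairs: 10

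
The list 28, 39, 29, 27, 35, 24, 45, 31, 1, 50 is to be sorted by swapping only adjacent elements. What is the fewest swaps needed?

21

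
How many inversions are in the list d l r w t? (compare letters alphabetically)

Count, for each position, how many later elements it exceeds:
d → none → 0
l → none → 0
r → none → 0
w → t → 1
t → none → 0
Sum: 0 + 0 + 0 + 1 + 0 = 1

1 inversion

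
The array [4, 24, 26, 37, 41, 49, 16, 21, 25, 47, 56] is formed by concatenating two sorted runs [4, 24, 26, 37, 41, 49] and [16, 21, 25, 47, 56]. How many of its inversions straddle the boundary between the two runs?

Count, for every r in R, how many entries of L exceed r:
r = 16: 24, 26, 37, 41, 49 → 5
r = 21: 24, 26, 37, 41, 49 → 5
r = 25: 26, 37, 41, 49 → 4
r = 47: 49 → 1
r = 56: none → 0
Cross-inversions: 5 + 5 + 4 + 1 + 0 = 15

There are 15 split inversions.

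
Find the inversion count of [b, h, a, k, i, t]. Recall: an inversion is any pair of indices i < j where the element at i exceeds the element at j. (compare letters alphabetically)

3 inversions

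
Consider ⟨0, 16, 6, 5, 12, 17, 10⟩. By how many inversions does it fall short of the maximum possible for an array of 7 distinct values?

14

Maximum inversions for 7 distinct elements is C(7, 2) = 7·6/2 = 21.
Current inversions — for each element, count later smaller elements:
0: 0
16: 4
6: 1
5: 0
12: 1
17: 1
10: 0
Current total: 0 + 4 + 1 + 0 + 1 + 1 + 0 = 7
Shortfall: 21 − 7 = 14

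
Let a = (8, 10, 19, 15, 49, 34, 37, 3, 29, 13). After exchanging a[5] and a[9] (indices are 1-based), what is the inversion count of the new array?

14

Positions 5 and 9 hold 49 and 29; after swapping, the array is [8, 10, 19, 15, 29, 34, 37, 3, 49, 13].
Count, for each position, how many later elements it exceeds:
8: 1
10: 1
19: 3
15: 2
29: 2
34: 2
37: 2
3: 0
49: 1
13: 0
Sum: 1 + 1 + 3 + 2 + 2 + 2 + 2 + 0 + 1 + 0 = 14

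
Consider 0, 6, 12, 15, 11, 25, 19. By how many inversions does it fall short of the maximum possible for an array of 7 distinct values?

18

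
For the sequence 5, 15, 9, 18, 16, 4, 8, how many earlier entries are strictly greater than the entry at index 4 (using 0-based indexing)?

The element at index 4 is 16.
Elements before it: 5, 15, 9, 18
Those larger than 16: 18

1 such element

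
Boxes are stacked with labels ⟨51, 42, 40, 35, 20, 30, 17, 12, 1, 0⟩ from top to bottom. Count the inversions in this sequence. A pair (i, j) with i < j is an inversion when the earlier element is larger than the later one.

Inversions: 44

For each element, count later entries that are smaller:
51: 9
42: 8
40: 7
35: 6
20: 4
30: 4
17: 3
12: 2
1: 1
0: 0
Sum: 9 + 8 + 7 + 6 + 4 + 4 + 3 + 2 + 1 + 0 = 44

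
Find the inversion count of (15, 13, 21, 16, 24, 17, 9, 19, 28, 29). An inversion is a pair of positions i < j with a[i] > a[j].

12 inversions

For each element, count later entries that are smaller:
15: 2
13: 1
21: 4
16: 1
24: 3
17: 1
9: 0
19: 0
28: 0
29: 0
Sum: 2 + 1 + 4 + 1 + 3 + 1 + 0 + 0 + 0 + 0 = 12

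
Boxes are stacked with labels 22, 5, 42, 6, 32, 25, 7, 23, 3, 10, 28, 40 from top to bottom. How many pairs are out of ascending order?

29

Count, for each position, how many later elements it exceeds:
22 → 5, 6, 7, 3, 10 → 5
5 → 3 → 1
42 → 6, 32, 25, 7, 23, 3, 10, 28, 40 → 9
6 → 3 → 1
32 → 25, 7, 23, 3, 10, 28 → 6
25 → 7, 23, 3, 10 → 4
7 → 3 → 1
23 → 3, 10 → 2
3 → none → 0
10 → none → 0
28 → none → 0
40 → none → 0
Sum: 5 + 1 + 9 + 1 + 6 + 4 + 1 + 2 + 0 + 0 + 0 + 0 = 29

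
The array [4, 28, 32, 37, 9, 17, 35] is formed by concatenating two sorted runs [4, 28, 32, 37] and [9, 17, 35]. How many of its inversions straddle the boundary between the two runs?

7

Count, for every r in R, how many entries of L exceed r:
r = 9: 28, 32, 37 → 3
r = 17: 28, 32, 37 → 3
r = 35: 37 → 1
Cross-inversions: 3 + 3 + 1 = 7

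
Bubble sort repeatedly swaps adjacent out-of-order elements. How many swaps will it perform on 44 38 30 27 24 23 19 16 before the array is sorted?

28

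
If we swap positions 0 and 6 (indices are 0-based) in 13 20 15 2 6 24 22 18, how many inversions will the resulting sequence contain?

Positions 0 and 6 hold 13 and 22; after swapping, the array is [22, 20, 15, 2, 6, 24, 13, 18].
Element-by-element contributions:
22: 6
20: 5
15: 3
2: 0
6: 0
24: 2
13: 0
18: 0
Sum: 6 + 5 + 3 + 0 + 0 + 2 + 0 + 0 = 16

16 inversions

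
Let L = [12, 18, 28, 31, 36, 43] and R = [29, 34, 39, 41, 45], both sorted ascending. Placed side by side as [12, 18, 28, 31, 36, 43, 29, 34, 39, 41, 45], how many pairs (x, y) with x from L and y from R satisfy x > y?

For each element r of the right run, count left-run elements greater than r:
r = 29: 31, 36, 43 → 3
r = 34: 36, 43 → 2
r = 39: 43 → 1
r = 41: 43 → 1
r = 45: none → 0
Cross-inversions: 3 + 2 + 1 + 1 + 0 = 7

7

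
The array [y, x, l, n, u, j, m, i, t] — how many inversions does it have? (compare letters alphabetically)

26

For each element, count later entries that are smaller:
y: 8
x: 7
l: 2
n: 3
u: 4
j: 1
m: 1
i: 0
t: 0
Sum: 8 + 7 + 2 + 3 + 4 + 1 + 1 + 0 + 0 = 26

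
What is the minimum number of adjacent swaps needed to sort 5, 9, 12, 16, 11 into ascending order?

The minimum number of adjacent swaps to sort an array equals its inversion count, since every such swap removes exactly one inversion.
Count inversions — for each element, later elements that are smaller:
5: none → 0
9: none → 0
12: 11 → 1
16: 11 → 1
11: none → 0
Total inversions: 0 + 0 + 1 + 1 + 0 = 2

Adjacent swaps: 2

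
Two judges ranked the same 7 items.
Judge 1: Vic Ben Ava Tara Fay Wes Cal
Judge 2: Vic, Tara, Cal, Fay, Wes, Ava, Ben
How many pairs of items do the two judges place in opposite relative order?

11 discordant pairs

Assign each item its position (1..7) in the first ordering, then rewrite the second ordering as that position sequence:
positions: Vic→1, Ben→2, Ava→3, Tara→4, Fay→5, Wes→6, Cal→7
second ordering as positions: [1, 4, 7, 5, 6, 3, 2]
Discordant pairs = inversions in this position sequence.
1: 0
4: 3, 2 → 2
7: 5, 6, 3, 2 → 4
5: 3, 2 → 2
6: 3, 2 → 2
3: 2 → 1
2: 0
Total: 0 + 2 + 4 + 2 + 2 + 1 + 0 = 11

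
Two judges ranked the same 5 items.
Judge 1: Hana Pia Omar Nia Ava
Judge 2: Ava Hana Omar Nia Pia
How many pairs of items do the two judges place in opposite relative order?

6 discordant pairs

Assign each item its position (1..5) in the first ordering, then rewrite the second ordering as that position sequence:
positions: Hana→1, Pia→2, Omar→3, Nia→4, Ava→5
second ordering as positions: [5, 1, 3, 4, 2]
Discordant pairs = inversions in this position sequence.
5: 1, 3, 4, 2 → 4
1: 0
3: 2 → 1
4: 2 → 1
2: 0
Total: 4 + 0 + 1 + 1 + 0 = 6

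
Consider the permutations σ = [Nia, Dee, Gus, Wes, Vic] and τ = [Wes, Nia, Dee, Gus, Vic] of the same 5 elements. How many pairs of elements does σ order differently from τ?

Discordant pairs: 3

Assign each item its position (1..5) in the first ordering, then rewrite the second ordering as that position sequence:
positions: Nia→1, Dee→2, Gus→3, Wes→4, Vic→5
second ordering as positions: [4, 1, 2, 3, 5]
Discordant pairs = inversions in this position sequence.
4: 1, 2, 3 → 3
1: 0
2: 0
3: 0
5: 0
Total: 3 + 0 + 0 + 0 + 0 = 3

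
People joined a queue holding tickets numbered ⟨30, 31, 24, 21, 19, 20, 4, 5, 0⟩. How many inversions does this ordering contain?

Out-of-order pairs: 33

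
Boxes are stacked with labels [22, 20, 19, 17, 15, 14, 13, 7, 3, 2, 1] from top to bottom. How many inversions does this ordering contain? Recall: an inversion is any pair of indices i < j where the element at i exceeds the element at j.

55

Sweep left to right; for each value list the smaller values that follow it:
22 → 20, 19, 17, 15, 14, 13, 7, 3, 2, 1 → 10
20 → 19, 17, 15, 14, 13, 7, 3, 2, 1 → 9
19 → 17, 15, 14, 13, 7, 3, 2, 1 → 8
17 → 15, 14, 13, 7, 3, 2, 1 → 7
15 → 14, 13, 7, 3, 2, 1 → 6
14 → 13, 7, 3, 2, 1 → 5
13 → 7, 3, 2, 1 → 4
7 → 3, 2, 1 → 3
3 → 2, 1 → 2
2 → 1 → 1
1 → none → 0
Sum: 10 + 9 + 8 + 7 + 6 + 5 + 4 + 3 + 2 + 1 + 0 = 55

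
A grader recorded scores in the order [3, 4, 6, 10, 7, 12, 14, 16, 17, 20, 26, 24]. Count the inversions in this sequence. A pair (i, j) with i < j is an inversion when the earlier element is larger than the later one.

Out-of-order pairs: 2

Sweep left to right; for each value list the smaller values that follow it:
3 → none → 0
4 → none → 0
6 → none → 0
10 → 7 → 1
7 → none → 0
12 → none → 0
14 → none → 0
16 → none → 0
17 → none → 0
20 → none → 0
26 → 24 → 1
24 → none → 0
Sum: 0 + 0 + 0 + 1 + 0 + 0 + 0 + 0 + 0 + 0 + 1 + 0 = 2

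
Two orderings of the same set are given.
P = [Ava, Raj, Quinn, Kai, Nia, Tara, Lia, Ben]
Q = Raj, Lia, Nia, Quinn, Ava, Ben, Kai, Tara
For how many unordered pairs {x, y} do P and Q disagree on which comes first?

Assign each item its position (1..8) in the first ordering, then rewrite the second ordering as that position sequence:
positions: Ava→1, Raj→2, Quinn→3, Kai→4, Nia→5, Tara→6, Lia→7, Ben→8
second ordering as positions: [2, 7, 5, 3, 1, 8, 4, 6]
Discordant pairs = inversions in this position sequence.
2: 1 → 1
7: 5, 3, 1, 4, 6 → 5
5: 3, 1, 4 → 3
3: 1 → 1
1: 0
8: 4, 6 → 2
4: 0
6: 0
Total: 1 + 5 + 3 + 1 + 0 + 2 + 0 + 0 = 12

12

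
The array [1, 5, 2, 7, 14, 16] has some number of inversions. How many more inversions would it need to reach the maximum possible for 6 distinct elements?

14 inversions short

Maximum inversions for 6 distinct elements is C(6, 2) = 6·5/2 = 15.
Current inversions — for each element, count later smaller elements:
1: 0
5: 1
2: 0
7: 0
14: 0
16: 0
Current total: 0 + 1 + 0 + 0 + 0 + 0 = 1
Shortfall: 15 − 1 = 14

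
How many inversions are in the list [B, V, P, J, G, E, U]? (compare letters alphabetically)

11 out-of-order pairs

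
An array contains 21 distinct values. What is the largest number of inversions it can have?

210 inversions

A reversed (strictly descending) arrangement makes every pair an inversion, giving C(21, 2) inversions.
C(21, 2) = 21·20/2 = 210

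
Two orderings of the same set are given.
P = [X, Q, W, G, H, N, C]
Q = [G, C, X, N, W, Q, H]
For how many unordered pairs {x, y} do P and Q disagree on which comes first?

Assign each item its position (1..7) in the first ordering, then rewrite the second ordering as that position sequence:
positions: X→1, Q→2, W→3, G→4, H→5, N→6, C→7
second ordering as positions: [4, 7, 1, 6, 3, 2, 5]
Discordant pairs = inversions in this position sequence.
4: 1, 3, 2 → 3
7: 1, 6, 3, 2, 5 → 5
1: 0
6: 3, 2, 5 → 3
3: 2 → 1
2: 0
5: 0
Total: 3 + 5 + 0 + 3 + 1 + 0 + 0 = 12

12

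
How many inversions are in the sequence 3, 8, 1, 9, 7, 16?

Element-by-element contributions:
3: 1
8: 2
1: 0
9: 1
7: 0
16: 0
Sum: 1 + 2 + 0 + 1 + 0 + 0 = 4

4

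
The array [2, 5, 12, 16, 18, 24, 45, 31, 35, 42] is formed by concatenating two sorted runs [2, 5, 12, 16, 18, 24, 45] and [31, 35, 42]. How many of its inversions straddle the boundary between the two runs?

Take each right-half value and tally the left-half values above it:
r = 31: 45 → 1
r = 35: 45 → 1
r = 42: 45 → 1
Cross-inversions: 1 + 1 + 1 = 3

3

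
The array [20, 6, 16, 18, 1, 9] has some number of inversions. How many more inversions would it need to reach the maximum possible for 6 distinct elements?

Maximum inversions for 6 distinct elements is C(6, 2) = 6·5/2 = 15.
Current inversions — for each element, count later smaller elements:
20: 5
6: 1
16: 2
18: 2
1: 0
9: 0
Current total: 5 + 1 + 2 + 2 + 0 + 0 = 10
Shortfall: 15 − 10 = 5

5 inversions short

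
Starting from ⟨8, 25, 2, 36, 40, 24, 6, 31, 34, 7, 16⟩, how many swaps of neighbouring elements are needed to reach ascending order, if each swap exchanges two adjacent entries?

27 adjacent swaps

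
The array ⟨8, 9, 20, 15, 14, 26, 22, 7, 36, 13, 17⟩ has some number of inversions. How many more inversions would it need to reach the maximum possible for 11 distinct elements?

Maximum inversions for 11 distinct elements is C(11, 2) = 11·10/2 = 55.
Current inversions — for each element, count later smaller elements:
8: 1
9: 1
20: 5
15: 3
14: 2
26: 4
22: 3
7: 0
36: 2
13: 0
17: 0
Current total: 1 + 1 + 5 + 3 + 2 + 4 + 3 + 0 + 2 + 0 + 0 = 21
Shortfall: 55 − 21 = 34

34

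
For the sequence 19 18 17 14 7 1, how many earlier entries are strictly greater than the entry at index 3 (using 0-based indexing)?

3

The element at index 3 is 14.
Elements before it: 19, 18, 17
Those larger than 14: 19, 18, 17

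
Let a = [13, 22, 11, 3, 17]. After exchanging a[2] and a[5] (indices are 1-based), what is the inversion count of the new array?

Positions 2 and 5 hold 22 and 17; after swapping, the array is [13, 17, 11, 3, 22].
Sweep left to right; for each value list the smaller values that follow it:
13: 2
17: 2
11: 1
3: 0
22: 0
Sum: 2 + 2 + 1 + 0 + 0 = 5

5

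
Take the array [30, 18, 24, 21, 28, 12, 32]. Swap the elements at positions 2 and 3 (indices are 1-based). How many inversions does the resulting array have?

Positions 2 and 3 hold 18 and 24; after swapping, the array is [30, 24, 18, 21, 28, 12, 32].
For each element, count later entries that are smaller:
30 → 24, 18, 21, 28, 12 → 5
24 → 18, 21, 12 → 3
18 → 12 → 1
21 → 12 → 1
28 → 12 → 1
12 → none → 0
32 → none → 0
Sum: 5 + 3 + 1 + 1 + 1 + 0 + 0 = 11

There are 11 inversions.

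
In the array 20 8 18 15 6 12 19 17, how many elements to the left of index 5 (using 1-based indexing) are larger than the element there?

4 such elements

The element at index 5 is 6.
Elements before it: 20, 8, 18, 15
Those larger than 6: 20, 8, 18, 15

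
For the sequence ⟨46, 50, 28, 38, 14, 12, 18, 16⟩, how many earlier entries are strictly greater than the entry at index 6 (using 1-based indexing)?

5

The element at index 6 is 12.
Elements before it: 46, 50, 28, 38, 14
Those larger than 12: 46, 50, 28, 38, 14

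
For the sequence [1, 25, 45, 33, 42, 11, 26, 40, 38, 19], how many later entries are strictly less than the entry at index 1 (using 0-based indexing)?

2 such elements

The element at index 1 is 25.
Elements after it: 45, 33, 42, 11, 26, 40, 38, 19
Those smaller than 25: 11, 19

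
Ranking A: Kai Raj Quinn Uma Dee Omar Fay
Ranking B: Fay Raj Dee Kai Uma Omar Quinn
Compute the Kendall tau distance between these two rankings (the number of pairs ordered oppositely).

Assign each item its position (1..7) in the first ordering, then rewrite the second ordering as that position sequence:
positions: Kai→1, Raj→2, Quinn→3, Uma→4, Dee→5, Omar→6, Fay→7
second ordering as positions: [7, 2, 5, 1, 4, 6, 3]
Discordant pairs = inversions in this position sequence.
7: 2, 5, 1, 4, 6, 3 → 6
2: 1 → 1
5: 1, 4, 3 → 3
1: 0
4: 3 → 1
6: 3 → 1
3: 0
Total: 6 + 1 + 3 + 0 + 1 + 1 + 0 = 12

12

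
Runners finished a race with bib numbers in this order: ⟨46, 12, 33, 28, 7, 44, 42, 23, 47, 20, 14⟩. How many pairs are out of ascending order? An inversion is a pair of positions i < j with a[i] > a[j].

For each element, count later entries that are smaller:
46: 9
12: 1
33: 5
28: 4
7: 0
44: 4
42: 3
23: 2
47: 2
20: 1
14: 0
Sum: 9 + 1 + 5 + 4 + 0 + 4 + 3 + 2 + 2 + 1 + 0 = 31

31 inversions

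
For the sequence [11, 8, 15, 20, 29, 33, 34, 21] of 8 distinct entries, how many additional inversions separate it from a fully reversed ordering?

Maximum inversions for 8 distinct elements is C(8, 2) = 8·7/2 = 28.
Current inversions — for each element, count later smaller elements:
11: 1
8: 0
15: 0
20: 0
29: 1
33: 1
34: 1
21: 0
Current total: 1 + 0 + 0 + 0 + 1 + 1 + 1 + 0 = 4
Shortfall: 28 − 4 = 24

24 inversions short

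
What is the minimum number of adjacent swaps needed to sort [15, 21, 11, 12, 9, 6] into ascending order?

13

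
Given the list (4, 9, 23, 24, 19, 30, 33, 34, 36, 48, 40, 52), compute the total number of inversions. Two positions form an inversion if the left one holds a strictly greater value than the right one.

3 out-of-order pairs

Count, for each position, how many later elements it exceeds:
4 → none → 0
9 → none → 0
23 → 19 → 1
24 → 19 → 1
19 → none → 0
30 → none → 0
33 → none → 0
34 → none → 0
36 → none → 0
48 → 40 → 1
40 → none → 0
52 → none → 0
Sum: 0 + 0 + 1 + 1 + 0 + 0 + 0 + 0 + 0 + 1 + 0 + 0 = 3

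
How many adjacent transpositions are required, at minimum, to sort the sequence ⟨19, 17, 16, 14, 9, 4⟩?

Each adjacent swap fixes exactly one inversion, so the minimum swap count equals the number of inversions.
Count inversions — for each element, later elements that are smaller:
19: 17, 16, 14, 9, 4 → 5
17: 16, 14, 9, 4 → 4
16: 14, 9, 4 → 3
14: 9, 4 → 2
9: 4 → 1
4: none → 0
Total inversions: 5 + 4 + 3 + 2 + 1 + 0 = 15

15 adjacent swaps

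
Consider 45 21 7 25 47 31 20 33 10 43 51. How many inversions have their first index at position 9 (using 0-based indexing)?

The element at index 9 is 43.
Elements after it: 51
None of them are smaller than 43.

0 such elements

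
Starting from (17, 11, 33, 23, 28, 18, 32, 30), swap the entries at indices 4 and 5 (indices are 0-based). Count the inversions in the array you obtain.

Positions 4 and 5 hold 28 and 18; after swapping, the array is [17, 11, 33, 23, 18, 28, 32, 30].
Element-by-element contributions:
17: 1
11: 0
33: 5
23: 1
18: 0
28: 0
32: 1
30: 0
Sum: 1 + 0 + 5 + 1 + 0 + 0 + 1 + 0 = 8

8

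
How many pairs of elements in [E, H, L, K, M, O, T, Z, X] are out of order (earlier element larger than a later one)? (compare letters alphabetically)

For each element, count later entries that are smaller:
E → none → 0
H → none → 0
L → K → 1
K → none → 0
M → none → 0
O → none → 0
T → none → 0
Z → X → 1
X → none → 0
Sum: 0 + 0 + 1 + 0 + 0 + 0 + 0 + 1 + 0 = 2

There are 2 inversions.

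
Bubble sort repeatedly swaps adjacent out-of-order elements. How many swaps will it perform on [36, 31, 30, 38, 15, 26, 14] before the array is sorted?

17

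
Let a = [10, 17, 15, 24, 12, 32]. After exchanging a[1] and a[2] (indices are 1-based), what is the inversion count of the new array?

Positions 1 and 2 hold 10 and 17; after swapping, the array is [17, 10, 15, 24, 12, 32].
Sweep left to right; for each value list the smaller values that follow it:
17 → 10, 15, 12 → 3
10 → none → 0
15 → 12 → 1
24 → 12 → 1
12 → none → 0
32 → none → 0
Sum: 3 + 0 + 1 + 1 + 0 + 0 = 5

5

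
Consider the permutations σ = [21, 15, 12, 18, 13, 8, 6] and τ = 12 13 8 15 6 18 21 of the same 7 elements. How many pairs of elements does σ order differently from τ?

Assign each item its position (1..7) in the first ordering, then rewrite the second ordering as that position sequence:
positions: 21→1, 15→2, 12→3, 18→4, 13→5, 8→6, 6→7
second ordering as positions: [3, 5, 6, 2, 7, 4, 1]
Discordant pairs = inversions in this position sequence.
3: 2, 1 → 2
5: 2, 4, 1 → 3
6: 2, 4, 1 → 3
2: 1 → 1
7: 4, 1 → 2
4: 1 → 1
1: 0
Total: 2 + 3 + 3 + 1 + 2 + 1 + 0 = 12

12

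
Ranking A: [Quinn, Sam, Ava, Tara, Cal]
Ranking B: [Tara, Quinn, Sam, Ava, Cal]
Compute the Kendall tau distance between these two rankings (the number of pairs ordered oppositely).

Assign each item its position (1..5) in the first ordering, then rewrite the second ordering as that position sequence:
positions: Quinn→1, Sam→2, Ava→3, Tara→4, Cal→5
second ordering as positions: [4, 1, 2, 3, 5]
Discordant pairs = inversions in this position sequence.
4: 1, 2, 3 → 3
1: 0
2: 0
3: 0
5: 0
Total: 3 + 0 + 0 + 0 + 0 = 3

3 discordant pairs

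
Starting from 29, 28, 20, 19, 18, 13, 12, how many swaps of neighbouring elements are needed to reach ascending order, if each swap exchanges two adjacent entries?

21 swaps

The minimum number of adjacent swaps to sort an array equals its inversion count, since every such swap removes exactly one inversion.
Count inversions — for each element, later elements that are smaller:
29: 28, 20, 19, 18, 13, 12 → 6
28: 20, 19, 18, 13, 12 → 5
20: 19, 18, 13, 12 → 4
19: 18, 13, 12 → 3
18: 13, 12 → 2
13: 12 → 1
12: none → 0
Total inversions: 6 + 5 + 4 + 3 + 2 + 1 + 0 = 21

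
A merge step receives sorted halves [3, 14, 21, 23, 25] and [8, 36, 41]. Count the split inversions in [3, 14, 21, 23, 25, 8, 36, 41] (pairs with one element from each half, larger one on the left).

4

Count, for every r in R, how many entries of L exceed r:
r = 8: 14, 21, 23, 25 → 4
r = 36: none → 0
r = 41: none → 0
Cross-inversions: 4 + 0 + 0 = 4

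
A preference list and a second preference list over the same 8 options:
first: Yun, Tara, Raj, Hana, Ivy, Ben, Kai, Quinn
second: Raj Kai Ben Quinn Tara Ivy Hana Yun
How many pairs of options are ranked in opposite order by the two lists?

Assign each item its position (1..8) in the first ordering, then rewrite the second ordering as that position sequence:
positions: Yun→1, Tara→2, Raj→3, Hana→4, Ivy→5, Ben→6, Kai→7, Quinn→8
second ordering as positions: [3, 7, 6, 8, 2, 5, 4, 1]
Discordant pairs = inversions in this position sequence.
3: 2, 1 → 2
7: 6, 2, 5, 4, 1 → 5
6: 2, 5, 4, 1 → 4
8: 2, 5, 4, 1 → 4
2: 1 → 1
5: 4, 1 → 2
4: 1 → 1
1: 0
Total: 2 + 5 + 4 + 4 + 1 + 2 + 1 + 0 = 19

19 pairs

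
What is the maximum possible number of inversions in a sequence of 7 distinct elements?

21

A reversed (strictly descending) arrangement makes every pair an inversion, giving C(7, 2) inversions.
C(7, 2) = 7·6/2 = 21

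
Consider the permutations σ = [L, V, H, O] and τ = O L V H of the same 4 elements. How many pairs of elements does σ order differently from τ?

3 discordant pairs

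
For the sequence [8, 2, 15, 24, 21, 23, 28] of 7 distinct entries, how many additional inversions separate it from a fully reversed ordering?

18 inversions short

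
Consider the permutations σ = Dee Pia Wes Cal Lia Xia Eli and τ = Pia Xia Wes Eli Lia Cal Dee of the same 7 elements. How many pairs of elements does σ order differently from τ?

12 discordant pairs

Assign each item its position (1..7) in the first ordering, then rewrite the second ordering as that position sequence:
positions: Dee→1, Pia→2, Wes→3, Cal→4, Lia→5, Xia→6, Eli→7
second ordering as positions: [2, 6, 3, 7, 5, 4, 1]
Discordant pairs = inversions in this position sequence.
2: 1 → 1
6: 3, 5, 4, 1 → 4
3: 1 → 1
7: 5, 4, 1 → 3
5: 4, 1 → 2
4: 1 → 1
1: 0
Total: 1 + 4 + 1 + 3 + 2 + 1 + 0 = 12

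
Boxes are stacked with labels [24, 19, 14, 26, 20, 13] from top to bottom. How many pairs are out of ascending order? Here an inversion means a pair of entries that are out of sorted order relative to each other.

Inversion pairs (indices are 0-based):
(0,1): 24 > 19
(0,2): 24 > 14
(0,4): 24 > 20
(0,5): 24 > 13
(1,2): 19 > 14
(1,5): 19 > 13
(2,5): 14 > 13
(3,4): 26 > 20
(3,5): 26 > 13
(4,5): 20 > 13
That's 10 pairs.

10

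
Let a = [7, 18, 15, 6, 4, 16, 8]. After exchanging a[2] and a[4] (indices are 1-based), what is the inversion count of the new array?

Positions 2 and 4 hold 18 and 6; after swapping, the array is [7, 6, 15, 18, 4, 16, 8].
Sweep left to right; for each value list the smaller values that follow it:
7 → 6, 4 → 2
6 → 4 → 1
15 → 4, 8 → 2
18 → 4, 16, 8 → 3
4 → none → 0
16 → 8 → 1
8 → none → 0
Sum: 2 + 1 + 2 + 3 + 0 + 1 + 0 = 9

9 inversions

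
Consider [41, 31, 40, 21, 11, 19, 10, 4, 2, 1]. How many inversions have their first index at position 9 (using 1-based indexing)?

The element at index 9 is 2.
Elements after it: 1
Those smaller than 2: 1

1 such element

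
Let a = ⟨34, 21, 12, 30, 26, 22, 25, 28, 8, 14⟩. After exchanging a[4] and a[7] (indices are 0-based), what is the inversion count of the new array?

30

Positions 4 and 7 hold 26 and 28; after swapping, the array is [34, 21, 12, 30, 28, 22, 25, 26, 8, 14].
Element-by-element contributions:
34: 9
21: 3
12: 1
30: 6
28: 5
22: 2
25: 2
26: 2
8: 0
14: 0
Sum: 9 + 3 + 1 + 6 + 5 + 2 + 2 + 2 + 0 + 0 = 30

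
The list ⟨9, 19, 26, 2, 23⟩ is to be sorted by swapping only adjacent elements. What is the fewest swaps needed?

4

The minimum number of adjacent swaps to sort an array equals its inversion count, since every such swap removes exactly one inversion.
Count inversions — for each element, later elements that are smaller:
9: 2 → 1
19: 2 → 1
26: 2, 23 → 2
2: none → 0
23: none → 0
Total inversions: 1 + 1 + 2 + 0 + 0 = 4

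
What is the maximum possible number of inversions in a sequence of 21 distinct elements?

There are 210 inversions.

The maximum occurs when the array is in strictly decreasing order: every one of the C(21, 2) pairs is inverted.
C(21, 2) = 21·20/2 = 210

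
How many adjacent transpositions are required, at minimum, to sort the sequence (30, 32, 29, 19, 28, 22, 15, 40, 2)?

26

The minimum number of adjacent swaps to sort an array equals its inversion count, since every such swap removes exactly one inversion.
Count inversions — for each element, later elements that are smaller:
30: 29, 19, 28, 22, 15, 2 → 6
32: 29, 19, 28, 22, 15, 2 → 6
29: 19, 28, 22, 15, 2 → 5
19: 15, 2 → 2
28: 22, 15, 2 → 3
22: 15, 2 → 2
15: 2 → 1
40: 2 → 1
2: none → 0
Total inversions: 6 + 6 + 5 + 2 + 3 + 2 + 1 + 1 + 0 = 26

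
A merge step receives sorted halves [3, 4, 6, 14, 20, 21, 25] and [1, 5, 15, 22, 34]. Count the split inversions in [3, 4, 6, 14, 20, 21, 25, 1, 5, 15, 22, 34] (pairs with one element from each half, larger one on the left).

For each element r of the right run, count left-run elements greater than r:
r = 1: 3, 4, 6, 14, 20, 21, 25 → 7
r = 5: 6, 14, 20, 21, 25 → 5
r = 15: 20, 21, 25 → 3
r = 22: 25 → 1
r = 34: none → 0
Cross-inversions: 7 + 5 + 3 + 1 + 0 = 16

16 split inversions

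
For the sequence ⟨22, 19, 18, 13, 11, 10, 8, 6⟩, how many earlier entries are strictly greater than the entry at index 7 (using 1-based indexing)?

6 such elements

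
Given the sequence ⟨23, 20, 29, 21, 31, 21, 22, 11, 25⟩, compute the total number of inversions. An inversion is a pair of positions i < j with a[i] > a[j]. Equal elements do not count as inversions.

There are 18 out-of-order pairs.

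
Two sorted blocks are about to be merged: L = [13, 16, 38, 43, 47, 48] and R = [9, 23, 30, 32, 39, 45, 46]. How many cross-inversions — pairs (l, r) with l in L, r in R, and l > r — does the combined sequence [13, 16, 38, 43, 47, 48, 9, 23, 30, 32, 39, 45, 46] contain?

25

Count, for every r in R, how many entries of L exceed r:
r = 9: 13, 16, 38, 43, 47, 48 → 6
r = 23: 38, 43, 47, 48 → 4
r = 30: 38, 43, 47, 48 → 4
r = 32: 38, 43, 47, 48 → 4
r = 39: 43, 47, 48 → 3
r = 45: 47, 48 → 2
r = 46: 47, 48 → 2
Cross-inversions: 6 + 4 + 4 + 4 + 3 + 2 + 2 = 25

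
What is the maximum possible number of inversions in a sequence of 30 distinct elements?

435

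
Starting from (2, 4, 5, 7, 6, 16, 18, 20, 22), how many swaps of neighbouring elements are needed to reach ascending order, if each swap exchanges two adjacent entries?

1 swap

The minimum number of adjacent swaps to sort an array equals its inversion count, since every such swap removes exactly one inversion.
Count inversions — for each element, later elements that are smaller:
2: none → 0
4: none → 0
5: none → 0
7: 6 → 1
6: none → 0
16: none → 0
18: none → 0
20: none → 0
22: none → 0
Total inversions: 0 + 0 + 0 + 1 + 0 + 0 + 0 + 0 + 0 = 1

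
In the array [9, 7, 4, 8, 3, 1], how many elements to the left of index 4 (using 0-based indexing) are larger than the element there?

4

The element at index 4 is 3.
Elements before it: 9, 7, 4, 8
Those larger than 3: 9, 7, 4, 8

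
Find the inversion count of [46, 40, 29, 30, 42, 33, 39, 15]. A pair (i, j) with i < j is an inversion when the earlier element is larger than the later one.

19 inversions

Element-by-element contributions:
46 → 40, 29, 30, 42, 33, 39, 15 → 7
40 → 29, 30, 33, 39, 15 → 5
29 → 15 → 1
30 → 15 → 1
42 → 33, 39, 15 → 3
33 → 15 → 1
39 → 15 → 1
15 → none → 0
Sum: 7 + 5 + 1 + 1 + 3 + 1 + 1 + 0 = 19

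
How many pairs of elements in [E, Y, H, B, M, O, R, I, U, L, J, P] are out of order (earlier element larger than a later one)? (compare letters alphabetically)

26 inversions

Sweep left to right; for each value list the smaller values that follow it:
E: 1
Y: 10
H: 1
B: 0
M: 3
O: 3
R: 4
I: 0
U: 3
L: 1
J: 0
P: 0
Sum: 1 + 10 + 1 + 0 + 3 + 3 + 4 + 0 + 3 + 1 + 0 + 0 = 26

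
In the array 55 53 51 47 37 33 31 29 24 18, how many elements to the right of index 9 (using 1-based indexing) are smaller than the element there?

1

The element at index 9 is 24.
Elements after it: 18
Those smaller than 24: 18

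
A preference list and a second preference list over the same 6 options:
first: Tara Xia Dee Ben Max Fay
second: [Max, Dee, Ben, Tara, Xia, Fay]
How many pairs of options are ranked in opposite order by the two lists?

8 pairs

Assign each item its position (1..6) in the first ordering, then rewrite the second ordering as that position sequence:
positions: Tara→1, Xia→2, Dee→3, Ben→4, Max→5, Fay→6
second ordering as positions: [5, 3, 4, 1, 2, 6]
Discordant pairs = inversions in this position sequence.
5: 3, 4, 1, 2 → 4
3: 1, 2 → 2
4: 1, 2 → 2
1: 0
2: 0
6: 0
Total: 4 + 2 + 2 + 0 + 0 + 0 = 8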